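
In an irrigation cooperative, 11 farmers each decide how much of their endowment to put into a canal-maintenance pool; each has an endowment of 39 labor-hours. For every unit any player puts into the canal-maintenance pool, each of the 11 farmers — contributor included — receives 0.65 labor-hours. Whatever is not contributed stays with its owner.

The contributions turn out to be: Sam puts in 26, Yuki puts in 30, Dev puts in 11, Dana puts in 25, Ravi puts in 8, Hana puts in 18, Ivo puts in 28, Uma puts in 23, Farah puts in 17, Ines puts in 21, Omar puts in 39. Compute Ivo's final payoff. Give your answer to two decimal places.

Total contributed: 26 + 30 + 11 + 25 + 8 + 18 + 28 + 23 + 17 + 21 + 39 = 246.
Each receives 0.65 × 246 = 159.90 from the canal-maintenance pool.
Ivo keeps 39 − 28 = 11, so Ivo's payoff is 11 + 159.90 = 170.90.

170.90 labor-hours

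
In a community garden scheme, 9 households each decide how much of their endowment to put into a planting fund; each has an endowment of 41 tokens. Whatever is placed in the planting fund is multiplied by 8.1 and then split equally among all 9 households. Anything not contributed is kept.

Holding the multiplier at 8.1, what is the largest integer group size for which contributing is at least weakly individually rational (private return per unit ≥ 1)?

8

Private return per unit is 8.1/(group size), which is ≥ 1 whenever the group size is ≤ 8.1.
The largest such integer is 8.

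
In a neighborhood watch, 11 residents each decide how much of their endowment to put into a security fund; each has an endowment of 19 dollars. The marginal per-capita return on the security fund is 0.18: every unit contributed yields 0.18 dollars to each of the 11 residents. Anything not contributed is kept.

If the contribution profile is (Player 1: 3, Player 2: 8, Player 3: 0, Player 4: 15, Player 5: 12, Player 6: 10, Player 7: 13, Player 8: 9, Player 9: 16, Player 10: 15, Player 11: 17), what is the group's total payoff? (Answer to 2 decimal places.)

Total contributed: 3 + 8 + 0 + 15 + 12 + 10 + 13 + 9 + 16 + 15 + 17 = 118; total kept: 11 × 19 − 118 = 91.
The security fund pays out 0.18 × 11 × 118 = 233.64 in aggregate.
Group total = 91 + 233.64 = 324.64.

324.64 dollars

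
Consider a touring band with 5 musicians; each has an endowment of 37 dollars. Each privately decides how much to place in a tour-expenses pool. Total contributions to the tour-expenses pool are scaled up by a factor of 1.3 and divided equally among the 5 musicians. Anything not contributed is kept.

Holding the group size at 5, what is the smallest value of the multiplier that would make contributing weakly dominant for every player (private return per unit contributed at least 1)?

5

A contributed unit returns (multiplier)/5 to its contributor.
This reaches 1 exactly when the multiplier is 5.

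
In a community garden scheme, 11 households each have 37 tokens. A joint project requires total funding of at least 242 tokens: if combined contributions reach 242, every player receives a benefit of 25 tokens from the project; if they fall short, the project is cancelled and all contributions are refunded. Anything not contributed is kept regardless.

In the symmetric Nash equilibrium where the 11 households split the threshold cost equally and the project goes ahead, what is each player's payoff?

Equal share of the threshold: 242/11 = 22.
At this profile no one gains by cutting their contribution: any cut drops the total below 242, the project is cancelled, contributions are refunded, and the deviator ends with 37, which is less than 37 − 22 + 25 = 40. Contributing more than 22 just wastes the excess. So contributing exactly 22 is a best response.
Each player's payoff: 37 − 22 + 25 = 40.

40 tokens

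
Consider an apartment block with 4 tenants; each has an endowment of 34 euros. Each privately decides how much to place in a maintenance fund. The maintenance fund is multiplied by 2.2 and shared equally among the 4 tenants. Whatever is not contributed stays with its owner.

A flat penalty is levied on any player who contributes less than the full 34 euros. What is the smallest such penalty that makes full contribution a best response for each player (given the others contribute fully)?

15.30 euros

Given the others contribute fully, the best deviation is to contribute 0 (any partial contribution still incurs the fine and gives up units whose private return 0.5500 is below 1).
Deviating from 34 to 0 saves 34 euros but forfeits the deviator's share of the drop in the maintenance fund: 2.2/4 × 34 = 18.70.
So the deviation gain is 34 − 18.70 = 15.30, and the fine must be at least 15.30 euros to wipe it out.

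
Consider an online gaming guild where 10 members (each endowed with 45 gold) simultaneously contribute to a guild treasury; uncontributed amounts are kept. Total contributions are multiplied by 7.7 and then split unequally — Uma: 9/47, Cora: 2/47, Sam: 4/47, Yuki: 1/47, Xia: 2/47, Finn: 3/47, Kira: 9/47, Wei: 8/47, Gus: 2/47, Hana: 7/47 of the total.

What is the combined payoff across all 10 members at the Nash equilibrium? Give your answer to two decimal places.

1656.00 gold

Each unit j contributes comes back to j as 7.7 × (j's share), so j prefers to contribute only if that share exceeds 1/7.7 = 0.1299; otherwise keeping the unit dominates.
The shares above 0.1299 belong to Uma, Kira, Wei and Hana, contributing 45 each; the remaining 6 contribute 0. Total contributed: 180.
The guild treasury pays out 7.7 × 180 = 1386.00 in total (split across the unequal shares, but the aggregate is all that matters for the group sum).
The 6 free-riders keep 45 each, adding 270. Group total = 270 + 1386.00 = 1656.00.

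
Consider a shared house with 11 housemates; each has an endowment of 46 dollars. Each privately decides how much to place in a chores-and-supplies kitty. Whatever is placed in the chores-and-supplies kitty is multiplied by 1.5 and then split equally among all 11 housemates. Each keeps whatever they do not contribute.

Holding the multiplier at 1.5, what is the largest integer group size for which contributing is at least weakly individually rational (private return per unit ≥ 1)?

Private return per unit is 1.5/(group size), which is ≥ 1 whenever the group size is ≤ 1.5.
The largest such integer is 1.

1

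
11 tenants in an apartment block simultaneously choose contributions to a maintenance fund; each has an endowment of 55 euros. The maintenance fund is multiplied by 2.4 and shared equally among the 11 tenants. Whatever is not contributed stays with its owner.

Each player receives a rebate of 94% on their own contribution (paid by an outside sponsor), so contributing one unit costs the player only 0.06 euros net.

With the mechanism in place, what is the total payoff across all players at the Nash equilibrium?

2020.70 euros

With the mechanism, a contributed unit returns (2.4/11) / 0.06 = 3.6364 per unit of net cost to the contributor — now above 1 — so contributing fully is weakly dominant for every player.
At the Nash equilibrium everyone contributes 55. Group total payoff = 11 × (55 × 0.94 + 2.4 × 55) = 2020.70.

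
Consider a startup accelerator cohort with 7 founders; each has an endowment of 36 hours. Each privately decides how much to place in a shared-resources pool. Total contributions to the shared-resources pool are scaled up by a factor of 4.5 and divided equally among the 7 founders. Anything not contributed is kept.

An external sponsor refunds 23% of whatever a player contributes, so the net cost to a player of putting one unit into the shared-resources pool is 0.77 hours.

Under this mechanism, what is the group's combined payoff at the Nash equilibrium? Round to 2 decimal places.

Even with the mechanism, each unit contributed returns only (4.5/7) / 0.77 = 0.8349 per unit of net cost, so contributing nothing is still dominant.
Everyone keeps their endowment and the group total is 7 × 36 = 252.

252.00 hours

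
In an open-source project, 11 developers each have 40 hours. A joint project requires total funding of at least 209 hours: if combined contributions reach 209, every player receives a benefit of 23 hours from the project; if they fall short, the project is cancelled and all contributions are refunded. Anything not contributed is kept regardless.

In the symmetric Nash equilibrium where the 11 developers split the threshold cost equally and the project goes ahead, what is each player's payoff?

44 hours

Equal share of the threshold: 209/11 = 19.
At this profile no one gains by cutting their contribution: any cut drops the total below 209, the project is cancelled, contributions are refunded, and the deviator ends with 40, which is less than 40 − 19 + 23 = 44. Contributing more than 19 just wastes the excess. So contributing exactly 19 is a best response.
Each player's payoff: 40 − 19 + 23 = 44.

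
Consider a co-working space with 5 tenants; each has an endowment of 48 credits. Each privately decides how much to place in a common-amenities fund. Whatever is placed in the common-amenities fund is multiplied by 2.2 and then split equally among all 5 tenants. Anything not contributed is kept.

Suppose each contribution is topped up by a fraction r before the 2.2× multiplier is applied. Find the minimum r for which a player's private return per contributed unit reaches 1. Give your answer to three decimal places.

With matching at rate r, one contributed unit becomes (1 + r) in the common-amenities fund and returns 2.2 × (1 + r) / 5 to the contributor.
Setting this equal to 1: 1 + r = 5/2.2 = 2.2727.
So the minimum matching rate is r = 2.2727 − 1 = 1.273.

1.273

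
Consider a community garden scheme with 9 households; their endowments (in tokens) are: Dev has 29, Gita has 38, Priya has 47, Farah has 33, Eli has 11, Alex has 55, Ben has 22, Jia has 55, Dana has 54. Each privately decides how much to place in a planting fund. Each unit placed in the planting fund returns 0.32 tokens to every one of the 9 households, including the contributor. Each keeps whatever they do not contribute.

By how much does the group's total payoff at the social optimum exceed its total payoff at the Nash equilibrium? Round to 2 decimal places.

646.72 tokens

The private return per contributed unit is 0.32 < 1 for everyone, so the Nash equilibrium is zero contribution and the group total is Σ E_j = 29 + 38 + 47 + 33 + 11 + 55 + 22 + 55 + 54 = 344.
Each contributed unit returns 2.880 to the group, so the social optimum is full contribution by everyone: group total = 2.880 × 344 = 990.72.
Efficiency loss = (2.880 − 1) × 344 = 646.72.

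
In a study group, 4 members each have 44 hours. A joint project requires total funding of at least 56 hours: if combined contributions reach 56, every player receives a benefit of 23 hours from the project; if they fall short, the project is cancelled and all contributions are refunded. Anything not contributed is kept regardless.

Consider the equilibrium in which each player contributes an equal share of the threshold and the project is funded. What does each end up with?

53 hours

Equal share of the threshold: 56/4 = 14.
At this profile no one gains by cutting their contribution: any cut drops the total below 56, the project is cancelled, contributions are refunded, and the deviator ends with 44, which is less than 44 − 14 + 23 = 53. Contributing more than 14 just wastes the excess. So contributing exactly 14 is a best response.
Each player's payoff: 44 − 14 + 23 = 53.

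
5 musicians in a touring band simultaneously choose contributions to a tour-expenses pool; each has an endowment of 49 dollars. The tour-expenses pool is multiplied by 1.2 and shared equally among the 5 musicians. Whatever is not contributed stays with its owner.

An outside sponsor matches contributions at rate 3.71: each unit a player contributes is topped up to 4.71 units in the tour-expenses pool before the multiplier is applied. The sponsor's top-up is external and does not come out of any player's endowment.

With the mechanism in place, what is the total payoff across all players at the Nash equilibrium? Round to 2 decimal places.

1384.74 dollars

Under the mechanism each unit contributed yields 1.2 × 4.71 / 5 = 1.1304 back to its contributor per unit of net cost, which exceeds 1, making full contribution the dominant choice for everyone.
So the Nash equilibrium is full contribution by all 5; the group earns 1.2 × 4.71 × 245 = 1384.74.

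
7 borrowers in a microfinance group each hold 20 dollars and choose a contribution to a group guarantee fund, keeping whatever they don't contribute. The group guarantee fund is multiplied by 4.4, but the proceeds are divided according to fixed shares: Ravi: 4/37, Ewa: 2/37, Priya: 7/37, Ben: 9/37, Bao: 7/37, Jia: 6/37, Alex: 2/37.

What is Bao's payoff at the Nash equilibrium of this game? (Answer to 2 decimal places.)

36.65 dollars

A player with share s gets back 4.4·s per unit contributed, so full contribution is dominant for anyone with s > 1/4.4 = 0.2273 and zero contribution is dominant for anyone below.
Ben alone (share 9/37) is above the threshold, contributing 20; the remaining 6 contribute 0. Total contributed: 20.
Bao keeps 20 and receives 4.4 × 20 × 7/37 = 16.65 from the group guarantee fund, for a payoff of 36.65.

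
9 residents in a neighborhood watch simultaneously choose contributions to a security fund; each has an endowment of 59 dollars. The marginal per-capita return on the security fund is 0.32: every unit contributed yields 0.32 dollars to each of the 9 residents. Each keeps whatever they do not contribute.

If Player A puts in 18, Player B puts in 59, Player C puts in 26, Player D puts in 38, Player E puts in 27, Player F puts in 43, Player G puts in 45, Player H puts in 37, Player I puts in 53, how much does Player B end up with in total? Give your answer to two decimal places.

Total contributed: 18 + 59 + 26 + 38 + 27 + 43 + 45 + 37 + 53 = 346.
Each receives 0.32 × 346 = 110.72 from the security fund.
Player B keeps 59 − 59 = 0, so Player B's payoff is 0 + 110.72 = 110.72.

110.72 dollars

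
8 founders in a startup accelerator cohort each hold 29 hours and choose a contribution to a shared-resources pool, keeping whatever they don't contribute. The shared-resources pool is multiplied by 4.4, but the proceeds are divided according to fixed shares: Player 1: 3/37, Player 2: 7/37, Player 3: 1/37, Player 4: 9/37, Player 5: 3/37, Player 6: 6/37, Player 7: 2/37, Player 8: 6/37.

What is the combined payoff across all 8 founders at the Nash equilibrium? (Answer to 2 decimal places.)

330.60 hours

Each unit j contributes comes back to j as 4.4 × (j's share), so j prefers to contribute only if that share exceeds 1/4.4 = 0.2273; otherwise keeping the unit dominates.
Player 4 alone (share 9/37) is above the threshold, contributing 29; the remaining 7 contribute 0. Total contributed: 29.
The shared-resources pool pays out 4.4 × 29 = 127.60 in total (split across the unequal shares, but the aggregate is all that matters for the group sum).
The 7 free-riders keep 29 each, adding 203. Group total = 203 + 127.60 = 330.60.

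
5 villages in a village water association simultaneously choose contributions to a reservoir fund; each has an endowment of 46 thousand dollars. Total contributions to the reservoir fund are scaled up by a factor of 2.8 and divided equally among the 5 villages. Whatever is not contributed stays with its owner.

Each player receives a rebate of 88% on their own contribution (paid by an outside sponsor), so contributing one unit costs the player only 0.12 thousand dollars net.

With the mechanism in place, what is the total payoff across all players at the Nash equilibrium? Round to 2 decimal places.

Under the mechanism each unit contributed yields (2.8/5) / 0.12 = 4.6667 back to its contributor per unit of net cost, which exceeds 1, making full contribution the dominant choice for everyone.
So the Nash equilibrium is full contribution by all 5; the group earns 5 × (46 × 0.88 + 2.8 × 46) = 846.40.

846.40 thousand dollars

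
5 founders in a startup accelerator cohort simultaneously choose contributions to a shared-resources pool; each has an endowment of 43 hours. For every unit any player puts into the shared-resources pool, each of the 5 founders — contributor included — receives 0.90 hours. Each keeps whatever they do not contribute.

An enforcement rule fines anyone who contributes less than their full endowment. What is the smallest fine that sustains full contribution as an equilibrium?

Given the others contribute fully, the best deviation is to contribute 0 (any partial contribution still incurs the fine and gives up units whose private return 0.90 is below 1).
Deviating from 43 to 0 saves 43 hours but forfeits the deviator's share of the drop in the shared-resources pool: 0.90 × 43 = 38.70.
So the deviation gain is 43 − 38.70 = 4.30, and the fine must be at least 4.30 hours to wipe it out.

4.30 hours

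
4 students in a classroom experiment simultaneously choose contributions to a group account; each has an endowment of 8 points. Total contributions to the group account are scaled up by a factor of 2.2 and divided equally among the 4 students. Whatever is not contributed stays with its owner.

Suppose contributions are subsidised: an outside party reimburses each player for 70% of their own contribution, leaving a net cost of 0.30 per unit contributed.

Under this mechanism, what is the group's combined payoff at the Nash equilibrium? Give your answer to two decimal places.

92.80 points

With the mechanism, a contributed unit returns (2.2/4) / 0.30 = 1.8333 per unit of net cost to the contributor — now above 1 — so contributing fully is weakly dominant for every player.
So the Nash equilibrium is full contribution by all 4; the group earns 4 × (8 × 0.70 + 2.2 × 8) = 92.80.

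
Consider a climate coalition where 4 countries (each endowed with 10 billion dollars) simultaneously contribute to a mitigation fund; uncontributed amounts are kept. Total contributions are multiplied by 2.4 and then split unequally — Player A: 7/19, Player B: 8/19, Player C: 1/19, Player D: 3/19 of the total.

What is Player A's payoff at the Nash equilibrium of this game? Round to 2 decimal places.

18.84 billion dollars

For player j, contributing a unit is worthwhile iff 2.4 × (j's share) ≥ 1, i.e. iff j's share is at least 0.4167.
Only Player B (8/19) clears that bar, contributing 10; the remaining 3 contribute 0. Total contributed: 10.
Player A keeps 10 and receives 2.4 × 10 × 7/19 = 8.84 from the mitigation fund, for a payoff of 18.84.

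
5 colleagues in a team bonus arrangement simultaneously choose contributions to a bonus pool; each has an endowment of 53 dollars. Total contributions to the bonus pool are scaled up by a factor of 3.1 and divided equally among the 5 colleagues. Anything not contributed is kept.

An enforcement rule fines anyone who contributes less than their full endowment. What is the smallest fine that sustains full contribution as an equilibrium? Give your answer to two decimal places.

Given the others contribute fully, the best deviation is to contribute 0 (any partial contribution still incurs the fine and gives up units whose private return 0.6200 is below 1).
Deviating from 53 to 0 saves 53 dollars but forfeits the deviator's share of the drop in the bonus pool: 3.1/5 × 53 = 32.86.
So the deviation gain is 53 − 32.86 = 20.14, and the fine must be at least 20.14 dollars to wipe it out.

20.14 dollars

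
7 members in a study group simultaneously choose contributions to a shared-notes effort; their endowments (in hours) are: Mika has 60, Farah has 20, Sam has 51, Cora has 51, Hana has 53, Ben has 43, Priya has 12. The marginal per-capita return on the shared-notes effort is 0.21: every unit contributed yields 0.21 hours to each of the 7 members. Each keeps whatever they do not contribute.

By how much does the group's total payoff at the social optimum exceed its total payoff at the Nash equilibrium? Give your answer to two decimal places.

136.30 hours

The private return per contributed unit is 0.21 < 1 for everyone, so the Nash equilibrium is zero contribution and the group total is Σ E_j = 60 + 20 + 51 + 51 + 53 + 43 + 12 = 290.
Each contributed unit returns 1.470 to the group, so the social optimum is full contribution by everyone: group total = 1.470 × 290 = 426.30.
Efficiency loss = (1.470 − 1) × 290 = 136.30.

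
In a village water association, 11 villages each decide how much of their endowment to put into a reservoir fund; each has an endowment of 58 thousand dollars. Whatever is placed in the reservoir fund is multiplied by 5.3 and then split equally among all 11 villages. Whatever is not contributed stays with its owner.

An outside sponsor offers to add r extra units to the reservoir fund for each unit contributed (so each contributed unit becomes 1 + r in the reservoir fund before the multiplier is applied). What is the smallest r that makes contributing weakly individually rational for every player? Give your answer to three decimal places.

With matching at rate r, one contributed unit becomes (1 + r) in the reservoir fund and returns 5.3 × (1 + r) / 11 to the contributor.
Setting this equal to 1: 1 + r = 11/5.3 = 2.0755.
So the minimum matching rate is r = 2.0755 − 1 = 1.075.

1.075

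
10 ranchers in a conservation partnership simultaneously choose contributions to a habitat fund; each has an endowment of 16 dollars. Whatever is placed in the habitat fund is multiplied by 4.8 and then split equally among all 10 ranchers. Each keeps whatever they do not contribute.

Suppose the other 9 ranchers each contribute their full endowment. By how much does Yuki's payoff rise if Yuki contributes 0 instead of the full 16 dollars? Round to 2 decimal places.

8.32 dollars

Switching from a contribution of 16 to 0 lets Yuki keep an extra 16 dollars, but lowers the habitat fund by 16, which costs Yuki their own share of that drop: 4.8/10 × 16 = 7.68.
Net gain = 16 − 7.68 = 8.32. The private return per contributed unit (0.4800) is below 1, so free-riding is indeed the best response regardless of what the others do.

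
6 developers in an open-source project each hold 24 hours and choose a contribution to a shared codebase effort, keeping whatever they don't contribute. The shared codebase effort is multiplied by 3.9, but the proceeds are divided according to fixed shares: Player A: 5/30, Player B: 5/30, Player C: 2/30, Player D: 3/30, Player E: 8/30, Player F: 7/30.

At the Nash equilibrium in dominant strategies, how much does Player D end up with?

33.36 hours

A player with share s gets back 3.9·s per unit contributed, so full contribution is dominant for anyone with s > 1/3.9 = 0.2564 and zero contribution is dominant for anyone below.
The only share above 0.2564 is Player E's 8/30, contributing 24; the remaining 5 contribute 0. Total contributed: 24.
Player D keeps 24 and receives 3.9 × 24 × 3/30 = 9.36 from the shared codebase effort, for a payoff of 33.36.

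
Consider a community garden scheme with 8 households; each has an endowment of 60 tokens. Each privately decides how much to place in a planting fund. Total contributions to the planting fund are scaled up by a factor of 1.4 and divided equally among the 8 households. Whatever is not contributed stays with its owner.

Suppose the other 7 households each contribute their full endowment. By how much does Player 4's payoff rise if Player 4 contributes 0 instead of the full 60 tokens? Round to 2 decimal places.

Switching from a contribution of 60 to 0 lets Player 4 keep an extra 60 tokens, but lowers the planting fund by 60, which costs Player 4 their own share of that drop: 1.4/8 × 60 = 10.50.
Net gain = 60 − 10.50 = 49.50. The private return per contributed unit (0.1750) is below 1, so free-riding is indeed the best response regardless of what the others do.

49.50 tokens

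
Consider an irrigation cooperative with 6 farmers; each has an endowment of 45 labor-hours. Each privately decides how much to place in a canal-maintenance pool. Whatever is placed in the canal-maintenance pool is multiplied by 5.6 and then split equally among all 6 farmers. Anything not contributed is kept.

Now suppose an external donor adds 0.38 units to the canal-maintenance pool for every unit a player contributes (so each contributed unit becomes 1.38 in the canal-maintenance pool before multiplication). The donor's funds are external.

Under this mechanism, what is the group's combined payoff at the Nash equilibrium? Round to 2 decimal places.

2086.56 labor-hours

With the mechanism, a contributed unit returns 5.6 × 1.38 / 6 = 1.2880 per unit of net cost to the contributor — now above 1 — so contributing fully is weakly dominant for every player.
At the Nash equilibrium everyone contributes 45. Group total payoff = 5.6 × 1.38 × 270 = 2086.56.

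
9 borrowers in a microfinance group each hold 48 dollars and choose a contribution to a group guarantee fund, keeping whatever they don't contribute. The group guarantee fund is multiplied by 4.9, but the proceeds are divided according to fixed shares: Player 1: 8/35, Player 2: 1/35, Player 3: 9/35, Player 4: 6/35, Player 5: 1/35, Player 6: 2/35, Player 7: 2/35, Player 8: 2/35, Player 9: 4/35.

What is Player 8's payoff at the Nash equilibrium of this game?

A player with share s gets back 4.9·s per unit contributed, so full contribution is dominant for anyone with s > 1/4.9 = 0.2041 and zero contribution is dominant for anyone below.
Player 1 and Player 3 are above the threshold, contributing 48 each; the remaining 7 contribute 0. Total contributed: 96.
Player 8 keeps 48 and receives 4.9 × 96 × 2/35 = 26.88 from the group guarantee fund, for a payoff of 74.88.

74.88 dollars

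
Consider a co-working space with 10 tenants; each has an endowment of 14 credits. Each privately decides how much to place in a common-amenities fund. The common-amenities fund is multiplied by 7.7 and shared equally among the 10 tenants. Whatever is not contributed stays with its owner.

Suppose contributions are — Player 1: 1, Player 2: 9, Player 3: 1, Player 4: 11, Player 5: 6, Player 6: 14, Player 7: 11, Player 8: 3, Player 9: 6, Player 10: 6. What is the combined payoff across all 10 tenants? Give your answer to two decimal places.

595.60 credits

Total contributed: 1 + 9 + 1 + 11 + 6 + 14 + 11 + 3 + 6 + 6 = 68; total kept: 10 × 14 − 68 = 72.
The common-amenities fund pays out 7.7 × 68 = 523.60 in aggregate.
Group total = 72 + 523.60 = 595.60.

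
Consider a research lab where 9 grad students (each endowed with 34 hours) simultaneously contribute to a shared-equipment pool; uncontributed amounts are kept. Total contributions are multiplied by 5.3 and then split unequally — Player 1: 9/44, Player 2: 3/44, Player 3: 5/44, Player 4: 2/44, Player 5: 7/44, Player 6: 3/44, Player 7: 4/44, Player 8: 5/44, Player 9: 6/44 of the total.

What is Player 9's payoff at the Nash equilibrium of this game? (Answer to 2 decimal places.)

A player with share s gets back 5.3·s per unit contributed, so full contribution is dominant for anyone with s > 1/5.3 = 0.1887 and zero contribution is dominant for anyone below.
Player 1 alone (share 9/44) is above the threshold, contributing 34; the remaining 8 contribute 0. Total contributed: 34.
Player 9 keeps 34 and receives 5.3 × 34 × 6/44 = 24.57 from the shared-equipment pool, for a payoff of 58.57.

58.57 hours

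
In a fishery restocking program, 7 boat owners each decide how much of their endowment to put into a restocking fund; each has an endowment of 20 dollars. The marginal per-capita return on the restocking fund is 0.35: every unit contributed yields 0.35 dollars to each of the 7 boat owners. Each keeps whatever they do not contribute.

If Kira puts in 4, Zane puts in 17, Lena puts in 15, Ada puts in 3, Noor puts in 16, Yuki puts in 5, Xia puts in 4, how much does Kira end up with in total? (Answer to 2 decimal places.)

Total contributed: 4 + 17 + 15 + 3 + 16 + 5 + 4 = 64.
Each receives 0.35 × 64 = 22.40 from the restocking fund.
Kira keeps 20 − 4 = 16, so Kira's payoff is 16 + 22.40 = 38.40.

38.40 dollars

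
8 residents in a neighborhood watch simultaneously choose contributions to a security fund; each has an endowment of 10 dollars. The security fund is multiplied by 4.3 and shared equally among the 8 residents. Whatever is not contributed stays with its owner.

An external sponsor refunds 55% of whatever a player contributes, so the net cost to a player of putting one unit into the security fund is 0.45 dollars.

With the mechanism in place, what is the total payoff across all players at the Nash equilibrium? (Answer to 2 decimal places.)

388.00 dollars

Under the mechanism each unit contributed yields (4.3/8) / 0.45 = 1.1944 back to its contributor per unit of net cost, which exceeds 1, making full contribution the dominant choice for everyone.
At the Nash equilibrium everyone contributes 10. Group total payoff = 8 × (10 × 0.55 + 4.3 × 10) = 388.00.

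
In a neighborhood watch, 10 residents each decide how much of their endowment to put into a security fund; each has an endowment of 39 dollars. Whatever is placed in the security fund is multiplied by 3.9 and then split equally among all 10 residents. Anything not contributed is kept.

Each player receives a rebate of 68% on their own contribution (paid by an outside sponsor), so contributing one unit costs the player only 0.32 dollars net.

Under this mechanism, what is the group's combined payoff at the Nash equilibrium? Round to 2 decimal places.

The effective private return per unit is now (3.9/10) / 0.32 = 1.2188 > 1, so every player's dominant strategy flips to full contribution.
So the Nash equilibrium is full contribution by all 10; the group earns 10 × (39 × 0.68 + 3.9 × 39) = 1786.20.

1786.20 dollars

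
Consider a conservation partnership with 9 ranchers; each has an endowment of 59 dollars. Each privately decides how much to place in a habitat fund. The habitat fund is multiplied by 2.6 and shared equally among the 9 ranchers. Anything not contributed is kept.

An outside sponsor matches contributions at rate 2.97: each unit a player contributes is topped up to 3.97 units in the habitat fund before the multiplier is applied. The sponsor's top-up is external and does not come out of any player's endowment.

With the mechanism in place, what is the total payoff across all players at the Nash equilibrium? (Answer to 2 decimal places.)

5480.98 dollars

With the mechanism, a contributed unit returns 2.6 × 3.97 / 9 = 1.1469 per unit of net cost to the contributor — now above 1 — so contributing fully is weakly dominant for every player.
So the Nash equilibrium is full contribution by all 9; the group earns 2.6 × 3.97 × 531 = 5480.98.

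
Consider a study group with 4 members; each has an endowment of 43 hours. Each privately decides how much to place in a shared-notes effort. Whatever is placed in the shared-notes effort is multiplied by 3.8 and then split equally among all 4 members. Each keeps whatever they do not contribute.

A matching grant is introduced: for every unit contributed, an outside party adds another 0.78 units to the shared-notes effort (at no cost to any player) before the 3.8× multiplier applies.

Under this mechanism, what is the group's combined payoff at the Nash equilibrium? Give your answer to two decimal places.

With the mechanism, a contributed unit returns 3.8 × 1.78 / 4 = 1.6910 per unit of net cost to the contributor — now above 1 — so contributing fully is weakly dominant for every player.
At the Nash equilibrium everyone contributes 43. Group total payoff = 3.8 × 1.78 × 172 = 1163.41.

1163.41 hours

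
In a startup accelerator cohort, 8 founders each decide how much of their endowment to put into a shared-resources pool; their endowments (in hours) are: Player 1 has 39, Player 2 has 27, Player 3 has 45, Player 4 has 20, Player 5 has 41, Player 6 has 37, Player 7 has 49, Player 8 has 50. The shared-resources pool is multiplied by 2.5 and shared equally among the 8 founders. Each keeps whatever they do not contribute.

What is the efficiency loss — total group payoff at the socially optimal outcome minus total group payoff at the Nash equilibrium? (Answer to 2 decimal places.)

462.00 hours

The private return per contributed unit is 2.5/8 = 0.3125 < 1 for every player regardless of endowment, so the Nash equilibrium is zero contribution and the group total is Σ E_j = 39 + 27 + 45 + 20 + 41 + 37 + 49 + 50 = 308.
Each contributed unit returns 2.500 to the group, so the social optimum is full contribution by everyone: group total = 2.500 × 308 = 770.00.
Efficiency loss = (2.500 − 1) × 308 = 462.00.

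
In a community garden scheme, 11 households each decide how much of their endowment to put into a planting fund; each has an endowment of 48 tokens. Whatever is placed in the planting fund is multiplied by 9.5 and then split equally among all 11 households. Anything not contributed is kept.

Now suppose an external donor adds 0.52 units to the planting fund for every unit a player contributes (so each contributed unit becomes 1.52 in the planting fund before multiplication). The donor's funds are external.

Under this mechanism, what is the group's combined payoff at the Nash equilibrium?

Under the mechanism each unit contributed yields 9.5 × 1.52 / 11 = 1.3127 back to its contributor per unit of net cost, which exceeds 1, making full contribution the dominant choice for everyone.
So the Nash equilibrium is full contribution by all 11; the group earns 9.5 × 1.52 × 528 = 7624.32.

7624.32 tokens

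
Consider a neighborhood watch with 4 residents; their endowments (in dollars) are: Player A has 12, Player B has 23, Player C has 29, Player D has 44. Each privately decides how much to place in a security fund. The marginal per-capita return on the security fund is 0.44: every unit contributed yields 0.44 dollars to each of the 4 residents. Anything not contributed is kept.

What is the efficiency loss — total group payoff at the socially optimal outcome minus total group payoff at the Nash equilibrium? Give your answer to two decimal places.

82.08 dollars

The private return per contributed unit is 0.44 < 1 for everyone, so the Nash equilibrium is zero contribution and the group total is Σ E_j = 12 + 23 + 29 + 44 = 108.
Each contributed unit returns 1.760 to the group, so the social optimum is full contribution by everyone: group total = 1.760 × 108 = 190.08.
Efficiency loss = (1.760 − 1) × 108 = 82.08.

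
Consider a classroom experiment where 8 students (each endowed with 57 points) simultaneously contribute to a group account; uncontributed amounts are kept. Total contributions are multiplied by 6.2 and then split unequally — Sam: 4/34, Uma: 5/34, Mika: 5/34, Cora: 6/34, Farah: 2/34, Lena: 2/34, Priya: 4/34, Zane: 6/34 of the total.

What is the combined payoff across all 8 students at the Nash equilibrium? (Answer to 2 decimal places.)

Player j's private return per contributed unit is 6.2 × (j's share). Contributing is weakly dominant for j when that share is at least 1/6.2 = 0.1613, and contributing 0 is dominant otherwise.
The shares above 0.1613 belong to Cora and Zane, contributing 57 each; the remaining 6 contribute 0. Total contributed: 114.
The group account pays out 6.2 × 114 = 706.80 in total (split across the unequal shares, but the aggregate is all that matters for the group sum).
The 6 free-riders keep 57 each, adding 342. Group total = 342 + 706.80 = 1048.80.

1048.80 points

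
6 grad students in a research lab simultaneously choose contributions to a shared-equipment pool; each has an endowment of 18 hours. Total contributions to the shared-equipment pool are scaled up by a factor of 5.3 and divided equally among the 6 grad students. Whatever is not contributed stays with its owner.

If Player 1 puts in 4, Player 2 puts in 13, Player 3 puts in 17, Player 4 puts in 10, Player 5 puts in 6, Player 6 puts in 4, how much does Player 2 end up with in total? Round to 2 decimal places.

Total contributed: 4 + 13 + 17 + 10 + 6 + 4 = 54.
Each receives 5.3 × 54 / 6 = 47.70 from the shared-equipment pool.
Player 2 keeps 18 − 13 = 5, so Player 2's payoff is 5 + 47.70 = 52.70.

52.70 hours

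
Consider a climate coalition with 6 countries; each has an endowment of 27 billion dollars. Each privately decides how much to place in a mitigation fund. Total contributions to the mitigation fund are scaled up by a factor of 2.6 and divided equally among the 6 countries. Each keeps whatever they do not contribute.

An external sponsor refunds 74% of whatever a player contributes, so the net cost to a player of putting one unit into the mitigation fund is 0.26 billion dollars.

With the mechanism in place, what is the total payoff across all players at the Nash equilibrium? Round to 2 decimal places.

Under the mechanism each unit contributed yields (2.6/6) / 0.26 = 1.6667 back to its contributor per unit of net cost, which exceeds 1, making full contribution the dominant choice for everyone.
So the Nash equilibrium is full contribution by all 6; the group earns 6 × (27 × 0.74 + 2.6 × 27) = 541.08.

541.08 billion dollars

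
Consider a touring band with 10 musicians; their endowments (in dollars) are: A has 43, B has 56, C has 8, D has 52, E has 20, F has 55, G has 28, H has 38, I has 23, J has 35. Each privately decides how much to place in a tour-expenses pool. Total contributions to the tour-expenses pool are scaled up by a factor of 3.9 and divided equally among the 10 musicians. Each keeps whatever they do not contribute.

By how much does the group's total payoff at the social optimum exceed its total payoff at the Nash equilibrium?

The private return per contributed unit is 3.9/10 = 0.3900 < 1 for every player regardless of endowment, so the Nash equilibrium is zero contribution and the group total is Σ E_j = 43 + 56 + 8 + 52 + 20 + 55 + 28 + 38 + 23 + 35 = 358.
Each contributed unit returns 3.900 to the group, so the social optimum is full contribution by everyone: group total = 3.900 × 358 = 1396.20.
Efficiency loss = (3.900 − 1) × 358 = 1038.20.

1038.20 dollars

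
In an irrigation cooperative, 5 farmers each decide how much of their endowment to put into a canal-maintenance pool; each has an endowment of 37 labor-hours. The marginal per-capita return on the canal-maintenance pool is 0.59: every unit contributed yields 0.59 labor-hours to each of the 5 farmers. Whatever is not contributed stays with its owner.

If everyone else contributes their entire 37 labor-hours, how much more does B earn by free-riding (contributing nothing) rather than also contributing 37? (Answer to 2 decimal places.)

Switching from a contribution of 37 to 0 lets B keep an extra 37 labor-hours, but lowers the canal-maintenance pool by 37, which costs B their own share of that drop: 0.59 × 37 = 21.83.
Net gain = 37 − 21.83 = 15.17. The private return per contributed unit (0.59) is below 1, so free-riding is indeed the best response regardless of what the others do.

15.17 labor-hours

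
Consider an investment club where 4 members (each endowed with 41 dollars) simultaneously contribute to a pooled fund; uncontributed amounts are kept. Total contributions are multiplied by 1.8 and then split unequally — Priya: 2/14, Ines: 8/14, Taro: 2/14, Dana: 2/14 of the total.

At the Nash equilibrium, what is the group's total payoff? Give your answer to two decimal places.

For player j, contributing a unit is worthwhile iff 1.8 × (j's share) ≥ 1, i.e. iff j's share is at least 0.5556.
Ines alone (share 8/14) is above the threshold, contributing 41; the remaining 3 contribute 0. Total contributed: 41.
The pooled fund pays out 1.8 × 41 = 73.80 in total (split across the unequal shares, but the aggregate is all that matters for the group sum).
The 3 free-riders keep 41 each, adding 123. Group total = 123 + 73.80 = 196.80.

196.80 dollars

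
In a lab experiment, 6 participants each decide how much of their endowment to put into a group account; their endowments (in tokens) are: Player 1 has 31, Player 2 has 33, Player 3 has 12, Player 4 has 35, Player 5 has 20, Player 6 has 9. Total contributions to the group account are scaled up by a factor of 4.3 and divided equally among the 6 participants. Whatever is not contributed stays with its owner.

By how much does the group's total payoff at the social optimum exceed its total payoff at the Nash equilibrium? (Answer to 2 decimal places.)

The private return per contributed unit is 4.3/6 = 0.7167 < 1 for every player regardless of endowment, so the Nash equilibrium is zero contribution and the group total is Σ E_j = 31 + 33 + 12 + 35 + 20 + 9 = 140.
Each contributed unit returns 4.300 to the group, so the social optimum is full contribution by everyone: group total = 4.300 × 140 = 602.00.
Efficiency loss = (4.300 − 1) × 140 = 462.00.

462.00 tokens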